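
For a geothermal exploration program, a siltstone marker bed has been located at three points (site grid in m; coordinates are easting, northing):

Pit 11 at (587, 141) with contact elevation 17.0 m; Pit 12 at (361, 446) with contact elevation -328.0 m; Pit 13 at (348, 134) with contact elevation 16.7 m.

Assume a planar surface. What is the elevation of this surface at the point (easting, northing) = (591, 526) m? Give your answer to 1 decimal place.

-408.8 m

Let the plane be z = a·easting + b·northing + c.
Pit 12−Pit 11: −226a + 305b = −345;  Pit 13−Pit 11: −239a − 7b = −0.3.
Solving gives a = 0.03365, b = −1.10621.
Then c = 17 − a·587 − b·141 = 153.22.
At (591, 526): z = 19.9 − 581.9 + 153.22 = -408.8 m.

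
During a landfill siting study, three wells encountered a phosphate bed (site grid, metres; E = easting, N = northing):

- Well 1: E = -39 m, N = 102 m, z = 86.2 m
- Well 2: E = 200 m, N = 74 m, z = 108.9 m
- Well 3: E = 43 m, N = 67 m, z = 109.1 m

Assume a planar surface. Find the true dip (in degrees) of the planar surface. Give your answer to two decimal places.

30.78°

Two edge vectors: Well 1→Well 2 = (239, -28, 22.7), Well 1→Well 3 = (82, -35, 22.9).
Normal n = (Well 1→Well 2) × (Well 1→Well 3) = (153.3, -3611.7, -6069).
So ∂z/∂E = −n_x/n_z = 0.02526 and ∂z/∂N = −n_y/n_z = −0.59511.
Gradient magnitude |∇z| = √(a² + b²) = √(0.00064 + 0.35415) = 0.59564.
True dip = arctan(0.59564) = 30.78°, dipping toward N (azimuth ≈ 358°).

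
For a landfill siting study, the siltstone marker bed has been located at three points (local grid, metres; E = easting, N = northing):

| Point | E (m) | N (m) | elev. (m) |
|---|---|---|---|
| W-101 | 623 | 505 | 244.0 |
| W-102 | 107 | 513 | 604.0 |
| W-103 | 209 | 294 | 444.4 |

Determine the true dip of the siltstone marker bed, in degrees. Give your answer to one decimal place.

Two edge vectors: W-101→W-102 = (-516, 8, 360), W-101→W-103 = (-414, -211, 200.4).
Normal n = (W-101→W-102) × (W-101→W-103) = (77563.2, -45633.6, 112188).
So ∂z/∂E = −n_x/n_z = −0.69137 and ∂z/∂N = −n_y/n_z = 0.40676.
Gradient magnitude |∇z| = √(a² + b²) = √(0.47799 + 0.16545) = 0.80215.
True dip = arctan(0.80215) = 38.7°, dipping toward ESE (azimuth ≈ 120°).

38.7°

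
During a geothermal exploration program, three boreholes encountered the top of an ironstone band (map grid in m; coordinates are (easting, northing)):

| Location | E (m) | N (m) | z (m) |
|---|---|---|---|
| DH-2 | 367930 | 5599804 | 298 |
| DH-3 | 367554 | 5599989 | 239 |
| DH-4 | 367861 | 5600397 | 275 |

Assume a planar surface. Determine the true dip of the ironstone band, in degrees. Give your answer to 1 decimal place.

8.4°

Let the plane be z = a·E + b·N + c.
DH-3−DH-2: −376a + 185b = −59;  DH-4−DH-2: −69a + 593b = −23.
Solving gives a = 0.14620, b = −0.02177.
Gradient magnitude |∇z| = √(a² + b²) = √(0.02137 + 0.00047) = 0.14781.
True dip = arctan(0.14781) = 8.4°, dipping toward W (azimuth ≈ 278°).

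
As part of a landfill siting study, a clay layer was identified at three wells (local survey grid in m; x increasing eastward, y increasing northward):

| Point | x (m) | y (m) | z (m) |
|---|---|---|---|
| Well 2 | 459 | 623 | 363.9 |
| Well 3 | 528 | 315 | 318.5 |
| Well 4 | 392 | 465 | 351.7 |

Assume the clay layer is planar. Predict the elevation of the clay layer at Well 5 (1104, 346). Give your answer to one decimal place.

259.9 m

Let the plane be z = a·x + b·y + c.
Well 3−Well 2: 69a − 308b = −45.4;  Well 4−Well 2: −67a − 158b = −12.2.
Solving gives a = −0.108301, b = 0.123140.
Then c = 363.9 − a·459 − b·623 = 336.89.
At (1104, 346): z = −119.6 + 42.6 + 336.89 = 259.9 m.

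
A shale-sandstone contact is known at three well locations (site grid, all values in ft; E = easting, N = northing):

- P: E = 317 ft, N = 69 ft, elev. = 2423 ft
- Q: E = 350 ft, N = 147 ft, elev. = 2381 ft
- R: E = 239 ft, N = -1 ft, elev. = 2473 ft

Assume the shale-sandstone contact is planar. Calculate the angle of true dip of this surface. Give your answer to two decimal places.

26.58°

Let the plane be z = a·E + b·N + c.
Q−P: 33a + 78b = −42;  R−P: −78a − 70b = 50.
Solving gives a = −0.25437, b = −0.43084.
Gradient magnitude |∇z| = √(a² + b²) = √(0.06471 + 0.18563) = 0.50033.
True dip = arctan(0.50033) = 26.58°, dipping toward NNE (azimuth ≈ 031°).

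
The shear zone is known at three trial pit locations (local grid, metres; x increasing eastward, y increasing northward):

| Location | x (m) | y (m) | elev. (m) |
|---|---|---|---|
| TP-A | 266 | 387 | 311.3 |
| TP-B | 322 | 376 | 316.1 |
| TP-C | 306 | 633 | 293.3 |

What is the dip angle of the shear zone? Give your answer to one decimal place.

Let the plane be z = a·x + b·y + c.
TP-B−TP-A: 56a − 11b = 4.8;  TP-C−TP-A: 40a + 246b = −18.
Solving gives a = 0.06913, b = −0.08441.
Gradient magnitude |∇z| = √(a² + b²) = √(0.00478 + 0.00713) = 0.10911.
True dip = arctan(0.10911) = 6.2°, dipping toward NW (azimuth ≈ 321°).

6.2°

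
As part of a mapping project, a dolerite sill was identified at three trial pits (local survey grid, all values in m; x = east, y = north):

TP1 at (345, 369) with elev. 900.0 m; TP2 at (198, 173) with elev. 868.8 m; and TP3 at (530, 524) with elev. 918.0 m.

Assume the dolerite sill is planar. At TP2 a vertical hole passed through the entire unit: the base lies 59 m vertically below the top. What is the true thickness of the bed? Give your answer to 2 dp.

57.22 m

Let the plane be z = a·x + b·y + c.
TP2−TP1: −147a − 196b = −31.2;  TP3−TP1: 185a + 155b = 18.
Solving gives a = −0.09707, b = 0.23199.
|∇z| = √(a²+b²) = 0.25147, so dip δ = arctan(0.25147) = 14.12°.
True thickness = vertical thickness × cos δ = 59 × cos 14.12° = 57.22 m.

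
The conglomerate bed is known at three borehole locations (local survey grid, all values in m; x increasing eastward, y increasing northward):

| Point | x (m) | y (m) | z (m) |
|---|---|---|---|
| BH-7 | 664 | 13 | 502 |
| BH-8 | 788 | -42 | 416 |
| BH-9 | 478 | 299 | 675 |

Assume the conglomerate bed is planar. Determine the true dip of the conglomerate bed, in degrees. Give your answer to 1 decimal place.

32.4°

Two edge vectors: BH-7→BH-8 = (124, -55, -86), BH-7→BH-9 = (-186, 286, 173).
Normal n = (BH-7→BH-8) × (BH-7→BH-9) = (15081, -5456, 25234).
So ∂z/∂x = −n_x/n_z = −0.59765 and ∂z/∂y = −n_y/n_z = 0.21622.
Gradient magnitude |∇z| = √(a² + b²) = √(0.35718 + 0.04675) = 0.63556.
True dip = arctan(0.63556) = 32.4°, dipping toward ESE (azimuth ≈ 110°).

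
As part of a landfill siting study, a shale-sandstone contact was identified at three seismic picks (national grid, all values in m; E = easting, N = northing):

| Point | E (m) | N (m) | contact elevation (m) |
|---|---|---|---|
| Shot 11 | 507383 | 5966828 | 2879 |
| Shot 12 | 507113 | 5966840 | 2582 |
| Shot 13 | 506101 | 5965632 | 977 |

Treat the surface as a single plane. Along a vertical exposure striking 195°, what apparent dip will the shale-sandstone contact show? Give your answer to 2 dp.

Let the plane be z = a·E + b·N + c.
Shot 12−Shot 11: −270a + 12b = −297;  Shot 13−Shot 11: −1282a − 1196b = −1902.
Solving gives a = 1.11744, b = 0.39250.
Unit vector along 195° is (sin 195°, cos 195°) = (-0.2588, -0.9659).
Slope in that direction = a·(-0.2588) + b·(-0.9659) = −0.66835.
Apparent dip = arctan|0.66835| = 33.76° (true dip is 49.8°, so apparent ≤ true as expected).

33.76°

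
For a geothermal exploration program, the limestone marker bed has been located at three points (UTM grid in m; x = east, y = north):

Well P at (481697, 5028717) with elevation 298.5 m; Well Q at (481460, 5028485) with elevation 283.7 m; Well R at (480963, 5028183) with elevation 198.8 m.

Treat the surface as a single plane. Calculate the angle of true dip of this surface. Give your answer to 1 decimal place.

24.4°

Two edge vectors: Well P→Well Q = (-237, -232, -14.8), Well P→Well R = (-734, -534, -99.7).
Normal n = (Well P→Well Q) × (Well P→Well R) = (15227.2, -12765.7, -43730).
So ∂z/∂x = −n_x/n_z = 0.34821 and ∂z/∂y = −n_y/n_z = −0.29192.
Gradient magnitude |∇z| = √(a² + b²) = √(0.12125 + 0.08522) = 0.45439.
True dip = arctan(0.45439) = 24.4°, dipping toward NW (azimuth ≈ 310°).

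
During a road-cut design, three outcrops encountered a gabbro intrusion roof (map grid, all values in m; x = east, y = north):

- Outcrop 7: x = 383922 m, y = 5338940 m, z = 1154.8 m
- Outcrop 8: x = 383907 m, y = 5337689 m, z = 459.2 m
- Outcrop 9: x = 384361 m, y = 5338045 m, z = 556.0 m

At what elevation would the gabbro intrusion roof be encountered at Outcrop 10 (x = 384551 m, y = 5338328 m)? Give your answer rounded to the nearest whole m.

Two edge vectors: Outcrop 7→Outcrop 8 = (-15, -1251, -695.6), Outcrop 7→Outcrop 9 = (439, -895, -598.8).
Normal n = (Outcrop 7→Outcrop 8) × (Outcrop 7→Outcrop 9) = (126536.8, -314350.4, 562614).
So ∂z/∂x = −n_x/n_z = −0.22490873 and ∂z/∂y = −n_y/n_z = 0.55873192.
Intercept c from Outcrop 7: 1154.8 + 86347.41 − 2983036.19 = −2895533.98.
At (384551, 5338328): z = −86488.9 + 2982694.2 − 2895533.98 = 671.4 m.

671 m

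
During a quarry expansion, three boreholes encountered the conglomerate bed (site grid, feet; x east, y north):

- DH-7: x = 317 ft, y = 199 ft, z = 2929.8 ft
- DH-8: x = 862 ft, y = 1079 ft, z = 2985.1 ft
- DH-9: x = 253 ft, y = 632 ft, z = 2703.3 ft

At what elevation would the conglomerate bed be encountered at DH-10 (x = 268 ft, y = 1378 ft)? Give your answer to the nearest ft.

Let the plane be z = a·x + b·y + c.
DH-8−DH-7: 545a + 880b = 55.3;  DH-9−DH-7: −64a + 433b = −226.5.
Solving gives a = 0.76381, b = −0.41020.
Then c = 2929.8 − a·317 − b·199 = 2769.30.
At (268, 1378): z = 204.7 − 565.3 + 2769.30 = 2408.7 ft.

2409 ft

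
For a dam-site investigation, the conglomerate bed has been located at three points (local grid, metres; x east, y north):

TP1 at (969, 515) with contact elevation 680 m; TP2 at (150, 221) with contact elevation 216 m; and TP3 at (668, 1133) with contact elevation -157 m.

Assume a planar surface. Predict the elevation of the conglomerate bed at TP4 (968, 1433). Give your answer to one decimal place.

Let the plane be z = a·x + b·y + c.
TP2−TP1: −819a − 294b = −464;  TP3−TP1: −301a + 618b = −837.
Solving gives a = 0.896061, b = −0.917938.
Then c = 680 − a·969 − b·515 = 284.46.
At (968, 1433): z = 867.4 − 1315.4 + 284.46 = -163.6 m.

-163.6 m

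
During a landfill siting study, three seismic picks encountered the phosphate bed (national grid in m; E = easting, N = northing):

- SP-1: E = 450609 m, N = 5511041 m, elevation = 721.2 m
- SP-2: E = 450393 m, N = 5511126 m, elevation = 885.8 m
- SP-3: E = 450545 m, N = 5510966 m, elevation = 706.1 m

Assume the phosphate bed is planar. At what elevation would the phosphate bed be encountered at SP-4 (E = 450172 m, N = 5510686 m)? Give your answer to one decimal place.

718.3 m

Two edge vectors: SP-1→SP-2 = (-216, 85, 164.6), SP-1→SP-3 = (-64, -75, -15.1).
Normal n = (SP-1→SP-2) × (SP-1→SP-3) = (11061.5, -13796, 21640).
So ∂z/∂E = −n_x/n_z = −0.511159889 and ∂z/∂N = −n_y/n_z = 0.637523105.
Intercept c from SP-1: 721.2 + 230333.25 − 3513415.97 = −3282361.53.
At (450172, 5510686): z = −230109.9 + 3513189.7 − 3282361.53 = 718.3 m.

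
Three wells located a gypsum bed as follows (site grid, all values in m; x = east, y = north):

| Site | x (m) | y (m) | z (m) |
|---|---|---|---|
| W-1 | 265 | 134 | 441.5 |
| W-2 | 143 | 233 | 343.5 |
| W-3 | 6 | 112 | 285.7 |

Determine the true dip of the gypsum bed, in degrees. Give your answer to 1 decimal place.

33.4°

Two edge vectors: W-1→W-2 = (-122, 99, -98), W-1→W-3 = (-259, -22, -155.8).
Normal n = (W-1→W-2) × (W-1→W-3) = (-17580.2, 6374.4, 28325).
So ∂z/∂x = −n_x/n_z = 0.62066 and ∂z/∂y = −n_y/n_z = −0.22505.
Gradient magnitude |∇z| = √(a² + b²) = √(0.38522 + 0.05065) = 0.66020.
True dip = arctan(0.66020) = 33.4°, dipping toward WNW (azimuth ≈ 290°).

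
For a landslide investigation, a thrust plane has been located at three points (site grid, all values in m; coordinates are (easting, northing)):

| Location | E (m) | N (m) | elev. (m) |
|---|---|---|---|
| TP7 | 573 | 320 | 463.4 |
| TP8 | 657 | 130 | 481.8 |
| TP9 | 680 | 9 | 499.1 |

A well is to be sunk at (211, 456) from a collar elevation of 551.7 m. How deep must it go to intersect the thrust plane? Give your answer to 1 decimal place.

46.2 m

Two edge vectors: TP7→TP8 = (84, -190, 18.4), TP7→TP9 = (107, -311, 35.7).
Normal n = (TP7→TP8) × (TP7→TP9) = (-1060.6, -1030, -5794).
So ∂z/∂E = −n_x/n_z = −0.18305 and ∂z/∂N = −n_y/n_z = −0.17777.
Intercept c from TP7: 463.4 + 104.89 + 56.89 = 625.17.
At (211, 456): z_contact = −38.62 − 81.06 + 625.17 = 505.49 m.
Depth below ground = 551.7 − 505.49 = 46.2 m.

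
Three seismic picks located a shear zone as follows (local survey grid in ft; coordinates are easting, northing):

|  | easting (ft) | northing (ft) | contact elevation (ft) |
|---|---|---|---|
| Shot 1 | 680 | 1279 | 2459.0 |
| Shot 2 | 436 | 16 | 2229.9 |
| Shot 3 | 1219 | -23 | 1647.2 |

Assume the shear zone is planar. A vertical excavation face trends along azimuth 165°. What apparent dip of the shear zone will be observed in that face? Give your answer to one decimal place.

Two edge vectors: Shot 1→Shot 2 = (-244, -1263, -229.1), Shot 1→Shot 3 = (539, -1302, -811.8).
Normal n = (Shot 1→Shot 2) × (Shot 1→Shot 3) = (727015.2, -321564.1, 998445).
So ∂z/∂easting = −n_x/n_z = −0.72815 and ∂z/∂northing = −n_y/n_z = 0.32206.
Unit vector along 165° is (sin 165°, cos 165°) = (0.2588, -0.9659).
Slope in that direction = a·(0.2588) + b·(-0.9659) = −0.49955.
Apparent dip = arctan|0.49955| = 26.5° (true dip is 38.5°, so apparent ≤ true as expected).

26.5°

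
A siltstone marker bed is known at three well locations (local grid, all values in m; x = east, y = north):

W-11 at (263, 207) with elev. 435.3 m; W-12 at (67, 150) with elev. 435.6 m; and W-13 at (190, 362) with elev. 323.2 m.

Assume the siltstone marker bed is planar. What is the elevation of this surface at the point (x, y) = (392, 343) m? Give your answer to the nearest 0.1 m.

372.4 m

Let the plane be z = a·x + b·y + c.
W-12−W-11: −196a − 57b = 0.3;  W-13−W-11: −73a + 155b = −112.1.
Solving gives a = 0.18364, b = −0.63674.
Then c = 435.3 − a·263 − b·207 = 518.81.
At (392, 343): z = 72.0 − 218.4 + 518.81 = 372.4 m.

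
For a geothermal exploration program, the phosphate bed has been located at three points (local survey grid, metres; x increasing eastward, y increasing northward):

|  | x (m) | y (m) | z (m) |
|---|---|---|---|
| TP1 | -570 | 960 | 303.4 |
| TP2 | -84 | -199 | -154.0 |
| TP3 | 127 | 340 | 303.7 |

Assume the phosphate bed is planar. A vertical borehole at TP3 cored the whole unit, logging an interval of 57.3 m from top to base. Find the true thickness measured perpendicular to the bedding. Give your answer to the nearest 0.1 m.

43.8 m

Two edge vectors: TP1→TP2 = (486, -1159, -457.4), TP1→TP3 = (697, -620, 0.3).
Normal n = (TP1→TP2) × (TP1→TP3) = (-283935.7, -318953.6, 506503).
So ∂z/∂x = −n_x/n_z = 0.56058 and ∂z/∂y = −n_y/n_z = 0.62972.
|∇z| = √(a²+b²) = 0.84309, so dip δ = arctan(0.84309) = 40.13°.
True thickness = vertical thickness × cos δ = 57.3 × cos 40.13° = 43.8 m.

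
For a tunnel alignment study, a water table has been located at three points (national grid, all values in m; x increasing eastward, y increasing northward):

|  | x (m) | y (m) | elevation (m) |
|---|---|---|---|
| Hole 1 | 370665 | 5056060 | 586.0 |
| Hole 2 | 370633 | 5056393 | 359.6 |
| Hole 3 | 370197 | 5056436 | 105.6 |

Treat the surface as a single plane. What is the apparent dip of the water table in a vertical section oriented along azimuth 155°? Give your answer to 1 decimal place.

Let the plane be z = a·x + b·y + c.
Hole 2−Hole 1: −32a + 333b = −226.4;  Hole 3−Hole 1: −468a + 376b = −480.4.
Solving gives a = 0.52045, b = −0.62987.
Unit vector along 155° is (sin 155°, cos 155°) = (0.4226, -0.9063).
Slope in that direction = a·(0.4226) + b·(-0.9063) = 0.79080.
Apparent dip = arctan|0.79080| = 38.3° (true dip is 39.3°, so apparent ≤ true as expected).

38.3°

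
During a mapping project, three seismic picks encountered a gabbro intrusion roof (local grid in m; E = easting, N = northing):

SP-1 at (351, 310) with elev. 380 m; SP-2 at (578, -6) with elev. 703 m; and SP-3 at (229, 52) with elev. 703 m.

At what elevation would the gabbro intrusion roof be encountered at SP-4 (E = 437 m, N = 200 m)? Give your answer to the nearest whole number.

Let the plane be z = a·E + b·N + c.
SP-2−SP-1: 227a − 316b = 323;  SP-3−SP-1: −122a − 258b = 323.
Solving gives a = −0.19290, b = −1.16072.
Then c = 380 − a·351 − b·310 = 807.53.
At (437, 200): z = −84.3 − 232.1 + 807.53 = 491.1 m.

491 m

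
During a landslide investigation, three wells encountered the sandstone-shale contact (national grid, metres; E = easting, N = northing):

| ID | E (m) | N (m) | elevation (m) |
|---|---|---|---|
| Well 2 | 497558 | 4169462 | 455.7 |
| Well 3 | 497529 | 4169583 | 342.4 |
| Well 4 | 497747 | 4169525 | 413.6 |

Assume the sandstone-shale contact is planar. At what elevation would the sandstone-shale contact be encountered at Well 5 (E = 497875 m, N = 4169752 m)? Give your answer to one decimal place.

Two edge vectors: Well 2→Well 3 = (-29, 121, -113.3), Well 2→Well 4 = (189, 63, -42.1).
Normal n = (Well 2→Well 3) × (Well 2→Well 4) = (2043.8, -22634.6, -24696).
So ∂z/∂E = −n_x/n_z = 0.082758341 and ∂z/∂N = −n_y/n_z = −0.916528993.
Intercept c from Well 2: 455.7 − 41177.07 + 3821432.81 = 3780711.43.
At (497875, 4169752): z = 41203.3 − 3821698.6 + 3780711.43 = 216.1 m.

216.1 m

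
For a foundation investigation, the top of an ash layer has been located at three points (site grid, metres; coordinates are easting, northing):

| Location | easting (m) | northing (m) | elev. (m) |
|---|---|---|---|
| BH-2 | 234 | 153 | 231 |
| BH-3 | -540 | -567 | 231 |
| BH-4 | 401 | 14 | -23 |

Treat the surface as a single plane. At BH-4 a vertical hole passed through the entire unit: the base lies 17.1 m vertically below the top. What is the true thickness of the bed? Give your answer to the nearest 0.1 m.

11.1 m

Let the plane be z = a·easting + b·northing + c.
BH-3−BH-2: −774a − 720b = 0;  BH-4−BH-2: 167a − 139b = −254.
Solving gives a = −0.80272, b = 0.86292.
|∇z| = √(a²+b²) = 1.17855, so dip δ = arctan(1.17855) = 49.69°.
True thickness = vertical thickness × cos δ = 17.1 × cos 49.69° = 11.1 m.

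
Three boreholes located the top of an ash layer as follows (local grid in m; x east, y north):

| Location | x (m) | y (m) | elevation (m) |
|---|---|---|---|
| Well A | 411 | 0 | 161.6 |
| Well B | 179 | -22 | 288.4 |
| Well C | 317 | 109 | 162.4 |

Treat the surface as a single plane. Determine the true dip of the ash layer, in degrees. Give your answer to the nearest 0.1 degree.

Two edge vectors: Well A→Well B = (-232, -22, 126.8), Well A→Well C = (-94, 109, 0.8).
Normal n = (Well A→Well B) × (Well A→Well C) = (-13838.8, -11733.6, -27356).
So ∂z/∂x = −n_x/n_z = −0.50588 and ∂z/∂y = −n_y/n_z = −0.42892.
Gradient magnitude |∇z| = √(a² + b²) = √(0.25591 + 0.18397) = 0.66324.
True dip = arctan(0.66324) = 33.6°, dipping toward NE (azimuth ≈ 050°).

33.6°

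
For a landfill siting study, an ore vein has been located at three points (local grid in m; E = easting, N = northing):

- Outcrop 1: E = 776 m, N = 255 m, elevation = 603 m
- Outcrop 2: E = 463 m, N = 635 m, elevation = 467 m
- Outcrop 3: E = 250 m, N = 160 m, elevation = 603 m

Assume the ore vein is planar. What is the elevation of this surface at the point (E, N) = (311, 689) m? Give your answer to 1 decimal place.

Let the plane be z = a·E + b·N + c.
Outcrop 2−Outcrop 1: −313a + 380b = −136;  Outcrop 3−Outcrop 1: −526a − 95b = 0.
Solving gives a = 0.05627, b = −0.31155.
Then c = 603 − a·776 − b·255 = 638.78.
At (311, 689): z = 17.5 − 214.7 + 638.78 = 441.6 m.

441.6 m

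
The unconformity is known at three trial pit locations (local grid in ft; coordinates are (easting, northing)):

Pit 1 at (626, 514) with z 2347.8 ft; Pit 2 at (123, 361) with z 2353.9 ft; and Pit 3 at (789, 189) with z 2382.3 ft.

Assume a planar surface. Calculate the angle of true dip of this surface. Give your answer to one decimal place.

Let the plane be z = a·E + b·N + c.
Pit 2−Pit 1: −503a − 153b = 6.1;  Pit 3−Pit 1: 163a − 325b = 34.5.
Solving gives a = 0.01749, b = −0.09738.
Gradient magnitude |∇z| = √(a² + b²) = √(0.00031 + 0.00948) = 0.09894.
True dip = arctan(0.09894) = 5.7°, dipping toward N (azimuth ≈ 350°).

5.7°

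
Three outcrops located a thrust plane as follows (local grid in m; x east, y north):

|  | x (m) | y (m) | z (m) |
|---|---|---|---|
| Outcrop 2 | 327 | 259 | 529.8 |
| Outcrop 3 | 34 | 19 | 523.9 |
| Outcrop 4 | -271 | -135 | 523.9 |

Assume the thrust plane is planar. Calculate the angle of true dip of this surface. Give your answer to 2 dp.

4.11°

Let the plane be z = a·x + b·y + c.
Outcrop 3−Outcrop 2: −293a − 240b = −5.9;  Outcrop 4−Outcrop 2: −598a − 394b = −5.9.
Solving gives a = −0.03236, b = 0.06409.
Gradient magnitude |∇z| = √(a² + b²) = √(0.00105 + 0.00411) = 0.07180.
True dip = arctan(0.07180) = 4.11°, dipping toward SSE (azimuth ≈ 153°).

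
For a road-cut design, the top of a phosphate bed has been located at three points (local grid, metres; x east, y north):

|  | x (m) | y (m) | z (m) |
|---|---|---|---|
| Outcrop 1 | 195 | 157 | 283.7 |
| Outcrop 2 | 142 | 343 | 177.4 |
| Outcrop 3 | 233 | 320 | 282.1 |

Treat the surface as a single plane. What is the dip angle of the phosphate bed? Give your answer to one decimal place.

48.1°

Two edge vectors: Outcrop 1→Outcrop 2 = (-53, 186, -106.3), Outcrop 1→Outcrop 3 = (38, 163, -1.6).
Normal n = (Outcrop 1→Outcrop 2) × (Outcrop 1→Outcrop 3) = (17029.3, -4124.2, -15707).
So ∂z/∂x = −n_x/n_z = 1.08419 and ∂z/∂y = −n_y/n_z = −0.26257.
Gradient magnitude |∇z| = √(a² + b²) = √(1.17546 + 0.06894) = 1.11553.
True dip = arctan(1.11553) = 48.1°, dipping toward WNW (azimuth ≈ 284°).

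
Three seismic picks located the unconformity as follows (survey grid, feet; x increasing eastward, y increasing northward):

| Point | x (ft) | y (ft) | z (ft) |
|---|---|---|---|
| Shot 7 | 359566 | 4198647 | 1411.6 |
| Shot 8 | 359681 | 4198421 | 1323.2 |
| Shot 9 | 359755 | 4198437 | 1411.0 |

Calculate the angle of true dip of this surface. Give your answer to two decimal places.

Two edge vectors: Shot 7→Shot 8 = (115, -226, -88.4), Shot 7→Shot 9 = (189, -210, -0.6).
Normal n = (Shot 7→Shot 8) × (Shot 7→Shot 9) = (-18428.4, -16638.6, 18564).
So ∂z/∂x = −n_x/n_z = 0.99270 and ∂z/∂y = −n_y/n_z = 0.89628.
Gradient magnitude |∇z| = √(a² + b²) = √(0.98544 + 0.80332) = 1.33745.
True dip = arctan(1.33745) = 53.21°, dipping toward SW (azimuth ≈ 228°).

53.21°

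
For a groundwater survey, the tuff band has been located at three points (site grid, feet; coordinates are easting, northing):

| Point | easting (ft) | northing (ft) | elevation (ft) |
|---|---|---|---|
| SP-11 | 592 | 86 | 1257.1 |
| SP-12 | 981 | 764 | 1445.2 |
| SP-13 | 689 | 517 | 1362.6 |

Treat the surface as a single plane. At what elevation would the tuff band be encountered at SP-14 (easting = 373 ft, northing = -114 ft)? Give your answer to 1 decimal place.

1191.9 ft

Two edge vectors: SP-11→SP-12 = (389, 678, 188.1), SP-11→SP-13 = (97, 431, 105.5).
Normal n = (SP-11→SP-12) × (SP-11→SP-13) = (-9542.1, -22793.8, 101893).
So ∂z/∂easting = −n_x/n_z = 0.09365 and ∂z/∂northing = −n_y/n_z = 0.22370.
Intercept c from SP-11: 1257.1 − 55.44 − 19.24 = 1182.42.
At (373, -114): z = 34.9 − 25.5 + 1182.42 = 1191.9 ft.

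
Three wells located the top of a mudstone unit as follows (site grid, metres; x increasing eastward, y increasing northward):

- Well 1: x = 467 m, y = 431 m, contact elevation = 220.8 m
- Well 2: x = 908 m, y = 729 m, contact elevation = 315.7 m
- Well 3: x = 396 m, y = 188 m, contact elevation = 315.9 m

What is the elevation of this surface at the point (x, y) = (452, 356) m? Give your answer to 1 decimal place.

254.3 m

Two edge vectors: Well 1→Well 2 = (441, 298, 94.9), Well 1→Well 3 = (-71, -243, 95.1).
Normal n = (Well 1→Well 2) × (Well 1→Well 3) = (51400.5, -48677, -86005).
So ∂z/∂x = −n_x/n_z = 0.59765 and ∂z/∂y = −n_y/n_z = −0.56598.
Intercept c from Well 1: 220.8 − 279.10 + 243.94 = 185.64.
At (452, 356): z = 270.1 − 201.5 + 185.64 = 254.3 m.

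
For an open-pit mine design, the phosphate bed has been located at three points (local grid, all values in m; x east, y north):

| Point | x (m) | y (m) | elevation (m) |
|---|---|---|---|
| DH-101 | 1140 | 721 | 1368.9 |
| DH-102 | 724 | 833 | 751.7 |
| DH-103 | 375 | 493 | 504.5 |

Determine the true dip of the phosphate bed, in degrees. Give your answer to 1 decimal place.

55.5°

Two edge vectors: DH-101→DH-102 = (-416, 112, -617.2), DH-101→DH-103 = (-765, -228, -864.4).
Normal n = (DH-101→DH-102) × (DH-101→DH-103) = (-237534.4, 112567.6, 180528).
So ∂z/∂x = −n_x/n_z = 1.31578 and ∂z/∂y = −n_y/n_z = −0.62355.
Gradient magnitude |∇z| = √(a² + b²) = √(1.73127 + 0.38881) = 1.45605.
True dip = arctan(1.45605) = 55.5°, dipping toward WNW (azimuth ≈ 295°).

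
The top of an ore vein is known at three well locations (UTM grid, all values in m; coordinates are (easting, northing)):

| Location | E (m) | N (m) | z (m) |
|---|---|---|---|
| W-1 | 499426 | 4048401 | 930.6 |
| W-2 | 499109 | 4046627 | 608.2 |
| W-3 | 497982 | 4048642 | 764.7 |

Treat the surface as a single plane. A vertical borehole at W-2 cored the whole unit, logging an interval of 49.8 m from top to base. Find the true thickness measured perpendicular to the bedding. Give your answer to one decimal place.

Two edge vectors: W-1→W-2 = (-317, -1774, -322.4), W-1→W-3 = (-1444, 241, -165.9).
Normal n = (W-1→W-2) × (W-1→W-3) = (372005, 412955.3, -2638053).
So ∂z/∂E = −n_x/n_z = 0.14101 and ∂z/∂N = −n_y/n_z = 0.15654.
|∇z| = √(a²+b²) = 0.21069, so dip δ = arctan(0.21069) = 11.90°.
True thickness = vertical thickness × cos δ = 49.8 × cos 11.90° = 48.7 m.

48.7 m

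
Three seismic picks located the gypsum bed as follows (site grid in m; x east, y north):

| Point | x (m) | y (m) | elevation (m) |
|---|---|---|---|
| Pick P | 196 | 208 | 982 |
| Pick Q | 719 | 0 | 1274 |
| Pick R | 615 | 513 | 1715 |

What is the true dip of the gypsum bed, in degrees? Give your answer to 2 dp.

55.25°

Two edge vectors: Pick P→Pick Q = (523, -208, 292), Pick P→Pick R = (419, 305, 733).
Normal n = (Pick P→Pick Q) × (Pick P→Pick R) = (-241524, -261011, 246667).
So ∂z/∂x = −n_x/n_z = 0.97915 and ∂z/∂y = −n_y/n_z = 1.05815.
Gradient magnitude |∇z| = √(a² + b²) = √(0.95873 + 1.11968) = 1.44167.
True dip = arctan(1.44167) = 55.25°, dipping toward SW (azimuth ≈ 223°).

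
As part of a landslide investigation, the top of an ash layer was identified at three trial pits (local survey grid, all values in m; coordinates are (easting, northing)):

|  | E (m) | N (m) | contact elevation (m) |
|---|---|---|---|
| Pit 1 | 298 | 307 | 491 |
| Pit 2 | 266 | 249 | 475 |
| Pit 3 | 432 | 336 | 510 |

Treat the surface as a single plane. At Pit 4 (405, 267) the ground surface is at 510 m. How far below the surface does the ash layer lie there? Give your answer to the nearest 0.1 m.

Two edge vectors: Pit 1→Pit 2 = (-32, -58, -16), Pit 1→Pit 3 = (134, 29, 19).
Normal n = (Pit 1→Pit 2) × (Pit 1→Pit 3) = (-638, -1536, 6844).
So ∂z/∂E = −n_x/n_z = 0.09322 and ∂z/∂N = −n_y/n_z = 0.22443.
Intercept c from Pit 1: 491 − 27.78 − 68.90 = 394.32.
At (405, 267): z_contact = 37.75 + 59.92 + 394.32 = 492.00 m.
Depth below ground = 510 − 492.00 = 18.0 m.

18.0 m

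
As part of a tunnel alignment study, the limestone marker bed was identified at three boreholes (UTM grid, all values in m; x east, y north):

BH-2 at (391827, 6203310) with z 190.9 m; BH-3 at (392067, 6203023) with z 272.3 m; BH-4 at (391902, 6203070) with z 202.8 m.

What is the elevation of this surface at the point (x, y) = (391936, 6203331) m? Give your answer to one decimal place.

Two edge vectors: BH-2→BH-3 = (240, -287, 81.4), BH-2→BH-4 = (75, -240, 11.9).
Normal n = (BH-2→BH-3) × (BH-2→BH-4) = (16120.7, 3249, -36075).
So ∂z/∂x = −n_x/n_z = 0.446866251 and ∂z/∂y = −n_y/n_z = 0.090062370.
Intercept c from BH-2: 190.9 − 175094.26 − 558684.80 = −733588.16.
At (391936, 6203331): z = 175143.0 + 558686.7 − 733588.16 = 241.5 m.

241.5 m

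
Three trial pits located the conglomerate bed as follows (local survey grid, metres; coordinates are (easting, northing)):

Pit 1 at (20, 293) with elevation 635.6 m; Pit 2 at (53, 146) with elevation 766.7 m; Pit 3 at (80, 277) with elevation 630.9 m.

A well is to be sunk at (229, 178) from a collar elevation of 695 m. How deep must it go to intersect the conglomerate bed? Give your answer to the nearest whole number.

18 m

Let the plane be z = a·E + b·N + c.
Pit 2−Pit 1: 33a − 147b = 131.1;  Pit 3−Pit 1: 60a − 16b = −4.7.
Solving gives a = −0.33629, b = −0.96733.
Then c = 635.6 − a·20 − b·293 = 925.75.
At (229, 178): z_contact = −77.0 − 172.2 + 925.75 = 676.6 m.
Depth below ground = 695 − 676.6 = 18 m.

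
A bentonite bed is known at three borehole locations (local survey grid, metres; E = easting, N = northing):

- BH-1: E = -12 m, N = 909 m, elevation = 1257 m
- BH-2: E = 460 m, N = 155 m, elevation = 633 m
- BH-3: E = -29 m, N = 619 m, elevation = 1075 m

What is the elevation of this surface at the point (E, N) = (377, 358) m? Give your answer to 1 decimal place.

Two edge vectors: BH-1→BH-2 = (472, -754, -624), BH-1→BH-3 = (-17, -290, -182).
Normal n = (BH-1→BH-2) × (BH-1→BH-3) = (-43732, 96512, -149698).
So ∂z/∂E = −n_x/n_z = −0.29213 and ∂z/∂N = −n_y/n_z = 0.64471.
Intercept c from BH-1: 1257 − 3.51 − 586.04 = 667.45.
At (377, 358): z = −110.1 + 230.8 + 667.45 = 788.1 m.

788.1 m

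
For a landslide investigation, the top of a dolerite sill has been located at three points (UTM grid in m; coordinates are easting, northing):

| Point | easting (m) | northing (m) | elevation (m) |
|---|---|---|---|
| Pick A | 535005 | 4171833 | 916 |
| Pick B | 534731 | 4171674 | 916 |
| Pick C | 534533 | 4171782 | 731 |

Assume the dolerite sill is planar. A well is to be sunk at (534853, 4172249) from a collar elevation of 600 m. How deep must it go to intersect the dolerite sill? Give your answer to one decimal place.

Let the plane be z = a·easting + b·northing + c.
Pick B−Pick A: −274a − 159b = 0;  Pick C−Pick A: −472a − 51b = −185.
Solving gives a = 0.481628844, b = −0.829976750.
Then c = 916 − a·535005 − b·4171833 = 3205766.55.
At (534853, 4172249): z_contact = 257600.63 − 3462869.66 + 3205766.55 = 497.52 m.
Depth below ground = 600 − 497.52 = 102.5 m.

102.5 m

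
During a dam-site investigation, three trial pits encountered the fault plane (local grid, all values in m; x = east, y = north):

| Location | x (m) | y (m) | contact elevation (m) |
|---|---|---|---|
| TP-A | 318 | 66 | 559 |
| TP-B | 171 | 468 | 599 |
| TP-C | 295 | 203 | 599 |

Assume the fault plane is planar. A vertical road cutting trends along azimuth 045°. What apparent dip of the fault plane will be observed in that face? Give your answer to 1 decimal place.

45.3°

Two edge vectors: TP-A→TP-B = (-147, 402, 40), TP-A→TP-C = (-23, 137, 40).
Normal n = (TP-A→TP-B) × (TP-A→TP-C) = (10600, 4960, -10893).
So ∂z/∂x = −n_x/n_z = 0.97310 and ∂z/∂y = −n_y/n_z = 0.45534.
Unit vector along 045° is (sin 45°, cos 45°) = (0.7071, 0.7071).
Slope in that direction = a·(0.7071) + b·(0.7071) = 1.01006.
Apparent dip = arctan|1.01006| = 45.3° (true dip is 47.1°, so apparent ≤ true as expected).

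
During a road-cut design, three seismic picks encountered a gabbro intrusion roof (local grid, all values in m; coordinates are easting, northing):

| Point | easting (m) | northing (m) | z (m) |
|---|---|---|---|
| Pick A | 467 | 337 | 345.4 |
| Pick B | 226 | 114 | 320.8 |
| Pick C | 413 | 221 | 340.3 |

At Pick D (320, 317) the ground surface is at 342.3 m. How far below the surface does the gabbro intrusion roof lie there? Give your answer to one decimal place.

Let the plane be z = a·easting + b·northing + c.
Pick B−Pick A: −241a − 223b = −24.6;  Pick C−Pick A: −54a − 116b = −5.1.
Solving gives a = 0.10785, b = −0.00624.
Then c = 345.4 − a·467 − b·337 = 297.14.
At (320, 317): z_contact = 34.51 − 1.98 + 297.14 = 329.67 m.
Depth below ground = 342.3 − 329.67 = 12.6 m.

12.6 m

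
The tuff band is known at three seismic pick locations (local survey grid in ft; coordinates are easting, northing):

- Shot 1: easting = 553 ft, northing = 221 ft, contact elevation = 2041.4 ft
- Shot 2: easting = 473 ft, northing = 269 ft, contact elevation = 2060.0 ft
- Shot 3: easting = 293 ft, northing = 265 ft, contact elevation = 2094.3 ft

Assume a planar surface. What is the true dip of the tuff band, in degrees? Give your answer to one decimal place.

Two edge vectors: Shot 1→Shot 2 = (-80, 48, 18.6), Shot 1→Shot 3 = (-260, 44, 52.9).
Normal n = (Shot 1→Shot 2) × (Shot 1→Shot 3) = (1720.8, -604, 8960).
So ∂z/∂easting = −n_x/n_z = −0.19205 and ∂z/∂northing = −n_y/n_z = 0.06741.
Gradient magnitude |∇z| = √(a² + b²) = √(0.03688 + 0.00454) = 0.20354.
True dip = arctan(0.20354) = 11.5°, dipping toward ESE (azimuth ≈ 109°).

11.5°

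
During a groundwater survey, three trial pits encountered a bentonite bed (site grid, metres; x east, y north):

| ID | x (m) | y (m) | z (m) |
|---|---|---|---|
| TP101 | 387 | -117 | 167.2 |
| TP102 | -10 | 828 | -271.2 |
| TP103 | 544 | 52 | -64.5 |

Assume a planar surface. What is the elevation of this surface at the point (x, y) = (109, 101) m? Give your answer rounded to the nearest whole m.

191 m

Let the plane be z = a·x + b·y + c.
TP102−TP101: −397a + 945b = −438.4;  TP103−TP101: 157a + 169b = −231.7.
Solving gives a = −0.67237, b = −0.74638.
Then c = 167.2 − a·387 − b·-117 = 340.08.
At (109, 101): z = −73.3 − 75.4 + 340.08 = 191.4 m.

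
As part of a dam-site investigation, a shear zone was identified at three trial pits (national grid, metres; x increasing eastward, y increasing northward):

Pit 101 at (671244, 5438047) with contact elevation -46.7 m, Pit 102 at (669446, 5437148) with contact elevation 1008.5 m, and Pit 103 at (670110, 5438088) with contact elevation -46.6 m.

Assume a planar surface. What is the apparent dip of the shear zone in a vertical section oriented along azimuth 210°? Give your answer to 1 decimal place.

Let the plane be z = a·x + b·y + c.
Pit 102−Pit 101: −1798a − 899b = 1055.2;  Pit 103−Pit 101: −1134a + 41b = 0.1.
Solving gives a = −0.03966, b = −1.09443.
Unit vector along 210° is (sin 210°, cos 210°) = (-0.5000, -0.8660).
Slope in that direction = a·(-0.5000) + b·(-0.8660) = 0.96764.
Apparent dip = arctan|0.96764| = 44.1° (true dip is 47.6°, so apparent ≤ true as expected).

44.1°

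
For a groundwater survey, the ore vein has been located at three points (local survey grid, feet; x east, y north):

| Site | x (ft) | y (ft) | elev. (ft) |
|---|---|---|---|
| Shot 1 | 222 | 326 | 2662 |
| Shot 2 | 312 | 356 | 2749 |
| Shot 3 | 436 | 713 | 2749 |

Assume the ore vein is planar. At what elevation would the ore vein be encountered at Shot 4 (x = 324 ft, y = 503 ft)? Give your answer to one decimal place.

Two edge vectors: Shot 1→Shot 2 = (90, 30, 87), Shot 1→Shot 3 = (214, 387, 87).
Normal n = (Shot 1→Shot 2) × (Shot 1→Shot 3) = (-31059, 10788, 28410).
So ∂z/∂x = −n_x/n_z = 1.09324 and ∂z/∂y = −n_y/n_z = −0.37973.
Intercept c from Shot 1: 2662 − 242.70 + 123.79 = 2543.09.
At (324, 503): z = 354.2 − 191.0 + 2543.09 = 2706.3 ft.

2706.3 ft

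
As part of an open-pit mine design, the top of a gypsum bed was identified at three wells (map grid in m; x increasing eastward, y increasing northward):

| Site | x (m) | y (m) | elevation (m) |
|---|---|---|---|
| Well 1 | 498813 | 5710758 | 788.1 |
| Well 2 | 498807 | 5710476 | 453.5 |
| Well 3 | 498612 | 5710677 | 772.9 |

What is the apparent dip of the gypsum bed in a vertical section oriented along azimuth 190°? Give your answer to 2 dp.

47.89°

Let the plane be z = a·x + b·y + c.
Well 2−Well 1: −6a − 282b = −334.6;  Well 3−Well 1: −201a − 81b = −15.2.
Solving gives a = −0.40601, b = 1.19516.
Unit vector along 190° is (sin 190°, cos 190°) = (-0.1736, -0.9848).
Slope in that direction = a·(-0.1736) + b·(-0.9848) = −1.10650.
Apparent dip = arctan|1.10650| = 47.89° (true dip is 51.6°, so apparent ≤ true as expected).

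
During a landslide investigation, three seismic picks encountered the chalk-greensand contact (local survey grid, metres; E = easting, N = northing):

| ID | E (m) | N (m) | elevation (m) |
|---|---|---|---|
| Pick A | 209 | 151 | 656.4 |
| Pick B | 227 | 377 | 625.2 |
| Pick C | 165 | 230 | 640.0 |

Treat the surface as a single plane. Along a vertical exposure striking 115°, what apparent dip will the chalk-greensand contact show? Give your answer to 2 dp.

Let the plane be z = a·E + b·N + c.
Pick B−Pick A: 18a + 226b = −31.2;  Pick C−Pick A: −44a + 79b = −16.4.
Solving gives a = 0.10924, b = −0.14675.
Unit vector along 115° is (sin 115°, cos 115°) = (0.9063, -0.4226).
Slope in that direction = a·(0.9063) + b·(-0.4226) = 0.16102.
Apparent dip = arctan|0.16102| = 9.15° (true dip is 10.4°, so apparent ≤ true as expected).

9.15°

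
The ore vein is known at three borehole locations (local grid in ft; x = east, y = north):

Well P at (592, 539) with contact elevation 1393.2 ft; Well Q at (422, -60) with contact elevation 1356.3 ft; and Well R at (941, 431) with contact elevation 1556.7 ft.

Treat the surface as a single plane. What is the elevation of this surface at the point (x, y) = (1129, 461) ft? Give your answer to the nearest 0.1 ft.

Let the plane be z = a·x + b·y + c.
Well Q−Well P: −170a − 599b = −36.9;  Well R−Well P: 349a − 108b = 163.5.
Solving gives a = 0.448183, b = −0.065594.
Then c = 1393.2 − a·592 − b·539 = 1163.23.
At (1129, 461): z = 506.0 − 30.2 + 1163.23 = 1639.0 ft.

1639.0 ft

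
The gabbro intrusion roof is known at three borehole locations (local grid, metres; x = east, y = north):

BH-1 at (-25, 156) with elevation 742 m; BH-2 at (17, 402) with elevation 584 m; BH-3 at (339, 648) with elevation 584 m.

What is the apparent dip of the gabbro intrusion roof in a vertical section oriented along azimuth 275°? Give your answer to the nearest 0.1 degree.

Two edge vectors: BH-1→BH-2 = (42, 246, -158), BH-1→BH-3 = (364, 492, -158).
Normal n = (BH-1→BH-2) × (BH-1→BH-3) = (38868, -50876, -68880).
So ∂z/∂x = −n_x/n_z = 0.56429 and ∂z/∂y = −n_y/n_z = −0.73862.
Unit vector along 275° is (sin 275°, cos 275°) = (-0.9962, 0.0872).
Slope in that direction = a·(-0.9962) + b·(0.0872) = −0.62651.
Apparent dip = arctan|0.62651| = 32.1° (true dip is 42.9°, so apparent ≤ true as expected).

32.1°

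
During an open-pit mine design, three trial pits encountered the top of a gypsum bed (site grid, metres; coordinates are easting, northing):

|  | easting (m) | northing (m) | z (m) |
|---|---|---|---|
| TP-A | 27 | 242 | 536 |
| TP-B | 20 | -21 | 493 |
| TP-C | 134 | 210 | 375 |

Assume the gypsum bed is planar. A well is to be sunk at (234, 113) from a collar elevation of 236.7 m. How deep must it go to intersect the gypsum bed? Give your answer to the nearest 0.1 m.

25.7 m

Two edge vectors: TP-A→TP-B = (-7, -263, -43), TP-A→TP-C = (107, -32, -161).
Normal n = (TP-A→TP-B) × (TP-A→TP-C) = (40967, -5728, 28365).
So ∂z/∂easting = −n_x/n_z = −1.44428 and ∂z/∂northing = −n_y/n_z = 0.20194.
Intercept c from TP-A: 536 + 39.00 − 48.87 = 526.13.
At (234, 113): z_contact = −337.96 + 22.82 + 526.13 = 210.98 m.
Depth below ground = 236.7 − 210.98 = 25.7 m.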